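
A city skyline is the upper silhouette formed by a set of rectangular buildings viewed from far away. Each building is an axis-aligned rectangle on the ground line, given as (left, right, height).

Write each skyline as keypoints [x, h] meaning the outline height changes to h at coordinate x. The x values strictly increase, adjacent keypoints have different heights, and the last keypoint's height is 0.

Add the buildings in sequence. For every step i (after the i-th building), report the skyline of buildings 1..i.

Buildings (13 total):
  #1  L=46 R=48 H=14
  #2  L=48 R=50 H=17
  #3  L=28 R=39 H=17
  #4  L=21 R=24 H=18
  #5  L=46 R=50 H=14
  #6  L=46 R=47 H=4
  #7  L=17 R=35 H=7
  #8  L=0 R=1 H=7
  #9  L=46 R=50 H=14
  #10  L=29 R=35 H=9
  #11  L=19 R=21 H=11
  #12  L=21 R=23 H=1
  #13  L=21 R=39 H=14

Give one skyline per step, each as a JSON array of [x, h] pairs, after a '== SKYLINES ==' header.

== SKYLINES ==
[[46,14],[48,0]]
[[46,14],[48,17],[50,0]]
[[28,17],[39,0],[46,14],[48,17],[50,0]]
[[21,18],[24,0],[28,17],[39,0],[46,14],[48,17],[50,0]]
[[21,18],[24,0],[28,17],[39,0],[46,14],[48,17],[50,0]]
[[21,18],[24,0],[28,17],[39,0],[46,14],[48,17],[50,0]]
[[17,7],[21,18],[24,7],[28,17],[39,0],[46,14],[48,17],[50,0]]
[[0,7],[1,0],[17,7],[21,18],[24,7],[28,17],[39,0],[46,14],[48,17],[50,0]]
[[0,7],[1,0],[17,7],[21,18],[24,7],[28,17],[39,0],[46,14],[48,17],[50,0]]
[[0,7],[1,0],[17,7],[21,18],[24,7],[28,17],[39,0],[46,14],[48,17],[50,0]]
[[0,7],[1,0],[17,7],[19,11],[21,18],[24,7],[28,17],[39,0],[46,14],[48,17],[50,0]]
[[0,7],[1,0],[17,7],[19,11],[21,18],[24,7],[28,17],[39,0],[46,14],[48,17],[50,0]]
[[0,7],[1,0],[17,7],[19,11],[21,18],[24,14],[28,17],[39,0],[46,14],[48,17],[50,0]]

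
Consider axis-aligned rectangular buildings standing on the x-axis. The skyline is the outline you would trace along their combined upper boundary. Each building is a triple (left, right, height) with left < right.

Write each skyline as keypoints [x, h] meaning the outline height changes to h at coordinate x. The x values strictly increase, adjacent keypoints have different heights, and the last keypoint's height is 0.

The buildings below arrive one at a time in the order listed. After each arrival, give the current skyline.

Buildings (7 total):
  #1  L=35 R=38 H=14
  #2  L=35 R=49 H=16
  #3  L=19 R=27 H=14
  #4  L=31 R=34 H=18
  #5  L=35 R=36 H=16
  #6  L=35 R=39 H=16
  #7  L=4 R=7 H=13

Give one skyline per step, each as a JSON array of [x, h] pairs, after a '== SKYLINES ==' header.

== SKYLINES ==
[[35,14],[38,0]]
[[35,16],[49,0]]
[[19,14],[27,0],[35,16],[49,0]]
[[19,14],[27,0],[31,18],[34,0],[35,16],[49,0]]
[[19,14],[27,0],[31,18],[34,0],[35,16],[49,0]]
[[19,14],[27,0],[31,18],[34,0],[35,16],[49,0]]
[[4,13],[7,0],[19,14],[27,0],[31,18],[34,0],[35,16],[49,0]]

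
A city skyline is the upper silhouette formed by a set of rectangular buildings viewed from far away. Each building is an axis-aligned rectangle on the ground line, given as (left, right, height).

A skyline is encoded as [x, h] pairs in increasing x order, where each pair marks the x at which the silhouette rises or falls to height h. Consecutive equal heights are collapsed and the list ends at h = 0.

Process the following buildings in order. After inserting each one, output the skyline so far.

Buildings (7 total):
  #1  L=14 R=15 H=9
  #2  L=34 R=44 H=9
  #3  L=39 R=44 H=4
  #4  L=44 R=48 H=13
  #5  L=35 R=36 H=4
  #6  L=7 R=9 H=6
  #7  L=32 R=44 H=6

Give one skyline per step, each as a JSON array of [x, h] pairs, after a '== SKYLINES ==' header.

== SKYLINES ==
[[14,9],[15,0]]
[[14,9],[15,0],[34,9],[44,0]]
[[14,9],[15,0],[34,9],[44,0]]
[[14,9],[15,0],[34,9],[44,13],[48,0]]
[[14,9],[15,0],[34,9],[44,13],[48,0]]
[[7,6],[9,0],[14,9],[15,0],[34,9],[44,13],[48,0]]
[[7,6],[9,0],[14,9],[15,0],[32,6],[34,9],[44,13],[48,0]]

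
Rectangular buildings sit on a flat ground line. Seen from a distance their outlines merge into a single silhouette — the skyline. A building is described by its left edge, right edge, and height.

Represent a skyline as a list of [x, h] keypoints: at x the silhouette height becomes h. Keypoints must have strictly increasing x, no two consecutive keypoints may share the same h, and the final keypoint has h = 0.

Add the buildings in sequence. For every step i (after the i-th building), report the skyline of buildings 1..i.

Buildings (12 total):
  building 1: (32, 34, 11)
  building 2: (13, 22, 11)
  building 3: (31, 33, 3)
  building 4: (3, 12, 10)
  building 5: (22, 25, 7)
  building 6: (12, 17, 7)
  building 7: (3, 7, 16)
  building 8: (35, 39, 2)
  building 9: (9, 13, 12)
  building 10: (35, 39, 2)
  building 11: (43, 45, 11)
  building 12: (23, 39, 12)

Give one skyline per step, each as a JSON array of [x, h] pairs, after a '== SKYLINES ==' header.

== SKYLINES ==
[[32,11],[34,0]]
[[13,11],[22,0],[32,11],[34,0]]
[[13,11],[22,0],[31,3],[32,11],[34,0]]
[[3,10],[12,0],[13,11],[22,0],[31,3],[32,11],[34,0]]
[[3,10],[12,0],[13,11],[22,7],[25,0],[31,3],[32,11],[34,0]]
[[3,10],[12,7],[13,11],[22,7],[25,0],[31,3],[32,11],[34,0]]
[[3,16],[7,10],[12,7],[13,11],[22,7],[25,0],[31,3],[32,11],[34,0]]
[[3,16],[7,10],[12,7],[13,11],[22,7],[25,0],[31,3],[32,11],[34,0],[35,2],[39,0]]
[[3,16],[7,10],[9,12],[13,11],[22,7],[25,0],[31,3],[32,11],[34,0],[35,2],[39,0]]
[[3,16],[7,10],[9,12],[13,11],[22,7],[25,0],[31,3],[32,11],[34,0],[35,2],[39,0]]
[[3,16],[7,10],[9,12],[13,11],[22,7],[25,0],[31,3],[32,11],[34,0],[35,2],[39,0],[43,11],[45,0]]
[[3,16],[7,10],[9,12],[13,11],[22,7],[23,12],[39,0],[43,11],[45,0]]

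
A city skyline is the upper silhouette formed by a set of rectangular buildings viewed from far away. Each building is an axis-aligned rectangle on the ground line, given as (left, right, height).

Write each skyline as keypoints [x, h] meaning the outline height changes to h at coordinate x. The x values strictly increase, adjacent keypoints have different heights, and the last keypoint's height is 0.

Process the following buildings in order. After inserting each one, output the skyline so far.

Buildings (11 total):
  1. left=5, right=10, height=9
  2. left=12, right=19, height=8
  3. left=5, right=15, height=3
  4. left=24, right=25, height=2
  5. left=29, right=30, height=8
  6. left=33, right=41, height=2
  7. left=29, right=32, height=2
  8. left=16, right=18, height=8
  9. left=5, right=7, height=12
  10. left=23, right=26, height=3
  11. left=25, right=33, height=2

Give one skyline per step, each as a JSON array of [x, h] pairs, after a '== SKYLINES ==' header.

== SKYLINES ==
[[5,9],[10,0]]
[[5,9],[10,0],[12,8],[19,0]]
[[5,9],[10,3],[12,8],[19,0]]
[[5,9],[10,3],[12,8],[19,0],[24,2],[25,0]]
[[5,9],[10,3],[12,8],[19,0],[24,2],[25,0],[29,8],[30,0]]
[[5,9],[10,3],[12,8],[19,0],[24,2],[25,0],[29,8],[30,0],[33,2],[41,0]]
[[5,9],[10,3],[12,8],[19,0],[24,2],[25,0],[29,8],[30,2],[32,0],[33,2],[41,0]]
[[5,9],[10,3],[12,8],[19,0],[24,2],[25,0],[29,8],[30,2],[32,0],[33,2],[41,0]]
[[5,12],[7,9],[10,3],[12,8],[19,0],[24,2],[25,0],[29,8],[30,2],[32,0],[33,2],[41,0]]
[[5,12],[7,9],[10,3],[12,8],[19,0],[23,3],[26,0],[29,8],[30,2],[32,0],[33,2],[41,0]]
[[5,12],[7,9],[10,3],[12,8],[19,0],[23,3],[26,2],[29,8],[30,2],[41,0]]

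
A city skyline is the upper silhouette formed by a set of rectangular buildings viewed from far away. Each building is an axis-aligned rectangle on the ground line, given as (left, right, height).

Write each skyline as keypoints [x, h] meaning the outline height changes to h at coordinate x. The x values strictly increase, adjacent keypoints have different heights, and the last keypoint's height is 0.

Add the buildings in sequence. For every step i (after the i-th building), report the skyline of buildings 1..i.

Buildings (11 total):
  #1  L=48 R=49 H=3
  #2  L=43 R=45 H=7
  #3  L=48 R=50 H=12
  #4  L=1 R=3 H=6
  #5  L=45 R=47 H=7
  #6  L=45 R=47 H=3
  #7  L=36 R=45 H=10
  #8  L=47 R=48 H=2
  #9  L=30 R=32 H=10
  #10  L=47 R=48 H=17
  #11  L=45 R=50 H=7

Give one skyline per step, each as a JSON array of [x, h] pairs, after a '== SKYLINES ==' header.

== SKYLINES ==
[[48,3],[49,0]]
[[43,7],[45,0],[48,3],[49,0]]
[[43,7],[45,0],[48,12],[50,0]]
[[1,6],[3,0],[43,7],[45,0],[48,12],[50,0]]
[[1,6],[3,0],[43,7],[47,0],[48,12],[50,0]]
[[1,6],[3,0],[43,7],[47,0],[48,12],[50,0]]
[[1,6],[3,0],[36,10],[45,7],[47,0],[48,12],[50,0]]
[[1,6],[3,0],[36,10],[45,7],[47,2],[48,12],[50,0]]
[[1,6],[3,0],[30,10],[32,0],[36,10],[45,7],[47,2],[48,12],[50,0]]
[[1,6],[3,0],[30,10],[32,0],[36,10],[45,7],[47,17],[48,12],[50,0]]
[[1,6],[3,0],[30,10],[32,0],[36,10],[45,7],[47,17],[48,12],[50,0]]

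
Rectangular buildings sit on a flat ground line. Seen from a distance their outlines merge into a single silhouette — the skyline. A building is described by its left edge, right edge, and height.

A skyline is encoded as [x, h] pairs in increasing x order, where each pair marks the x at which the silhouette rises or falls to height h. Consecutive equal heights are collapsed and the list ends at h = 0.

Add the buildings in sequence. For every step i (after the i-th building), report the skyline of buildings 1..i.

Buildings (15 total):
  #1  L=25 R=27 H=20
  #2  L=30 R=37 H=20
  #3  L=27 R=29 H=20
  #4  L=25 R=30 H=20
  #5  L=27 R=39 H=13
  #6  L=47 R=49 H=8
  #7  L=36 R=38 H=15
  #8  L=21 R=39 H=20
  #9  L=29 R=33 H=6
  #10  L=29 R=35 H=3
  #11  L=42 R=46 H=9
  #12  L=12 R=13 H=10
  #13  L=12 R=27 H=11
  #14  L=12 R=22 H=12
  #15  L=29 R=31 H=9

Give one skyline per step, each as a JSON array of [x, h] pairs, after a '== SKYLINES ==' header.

== SKYLINES ==
[[25,20],[27,0]]
[[25,20],[27,0],[30,20],[37,0]]
[[25,20],[29,0],[30,20],[37,0]]
[[25,20],[37,0]]
[[25,20],[37,13],[39,0]]
[[25,20],[37,13],[39,0],[47,8],[49,0]]
[[25,20],[37,15],[38,13],[39,0],[47,8],[49,0]]
[[21,20],[39,0],[47,8],[49,0]]
[[21,20],[39,0],[47,8],[49,0]]
[[21,20],[39,0],[47,8],[49,0]]
[[21,20],[39,0],[42,9],[46,0],[47,8],[49,0]]
[[12,10],[13,0],[21,20],[39,0],[42,9],[46,0],[47,8],[49,0]]
[[12,11],[21,20],[39,0],[42,9],[46,0],[47,8],[49,0]]
[[12,12],[21,20],[39,0],[42,9],[46,0],[47,8],[49,0]]
[[12,12],[21,20],[39,0],[42,9],[46,0],[47,8],[49,0]]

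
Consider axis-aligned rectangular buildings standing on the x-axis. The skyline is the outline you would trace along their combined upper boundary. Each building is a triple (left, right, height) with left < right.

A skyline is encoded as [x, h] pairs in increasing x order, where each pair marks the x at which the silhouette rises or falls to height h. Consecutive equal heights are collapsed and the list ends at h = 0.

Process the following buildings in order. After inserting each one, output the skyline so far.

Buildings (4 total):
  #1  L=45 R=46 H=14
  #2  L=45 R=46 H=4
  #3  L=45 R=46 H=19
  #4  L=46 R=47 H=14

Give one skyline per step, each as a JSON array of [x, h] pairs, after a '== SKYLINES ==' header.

== SKYLINES ==
[[45,14],[46,0]]
[[45,14],[46,0]]
[[45,19],[46,0]]
[[45,19],[46,14],[47,0]]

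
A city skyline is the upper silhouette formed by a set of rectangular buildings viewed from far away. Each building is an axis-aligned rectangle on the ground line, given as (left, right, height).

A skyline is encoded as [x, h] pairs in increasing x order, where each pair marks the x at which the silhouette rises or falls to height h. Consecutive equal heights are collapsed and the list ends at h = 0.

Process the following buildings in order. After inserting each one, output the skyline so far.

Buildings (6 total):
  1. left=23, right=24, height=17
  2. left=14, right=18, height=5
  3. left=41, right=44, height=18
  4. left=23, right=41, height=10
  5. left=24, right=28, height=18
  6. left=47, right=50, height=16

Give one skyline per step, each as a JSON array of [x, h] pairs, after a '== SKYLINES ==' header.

== SKYLINES ==
[[23,17],[24,0]]
[[14,5],[18,0],[23,17],[24,0]]
[[14,5],[18,0],[23,17],[24,0],[41,18],[44,0]]
[[14,5],[18,0],[23,17],[24,10],[41,18],[44,0]]
[[14,5],[18,0],[23,17],[24,18],[28,10],[41,18],[44,0]]
[[14,5],[18,0],[23,17],[24,18],[28,10],[41,18],[44,0],[47,16],[50,0]]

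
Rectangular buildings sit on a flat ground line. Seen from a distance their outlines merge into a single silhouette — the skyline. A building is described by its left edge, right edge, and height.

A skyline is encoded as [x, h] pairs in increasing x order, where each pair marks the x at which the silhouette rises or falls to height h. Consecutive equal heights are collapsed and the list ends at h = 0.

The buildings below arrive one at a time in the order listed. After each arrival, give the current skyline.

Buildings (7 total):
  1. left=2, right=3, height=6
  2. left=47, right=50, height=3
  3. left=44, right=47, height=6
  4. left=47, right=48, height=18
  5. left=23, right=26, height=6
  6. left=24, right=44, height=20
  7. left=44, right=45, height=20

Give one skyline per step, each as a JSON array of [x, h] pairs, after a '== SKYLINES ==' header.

== SKYLINES ==
[[2,6],[3,0]]
[[2,6],[3,0],[47,3],[50,0]]
[[2,6],[3,0],[44,6],[47,3],[50,0]]
[[2,6],[3,0],[44,6],[47,18],[48,3],[50,0]]
[[2,6],[3,0],[23,6],[26,0],[44,6],[47,18],[48,3],[50,0]]
[[2,6],[3,0],[23,6],[24,20],[44,6],[47,18],[48,3],[50,0]]
[[2,6],[3,0],[23,6],[24,20],[45,6],[47,18],[48,3],[50,0]]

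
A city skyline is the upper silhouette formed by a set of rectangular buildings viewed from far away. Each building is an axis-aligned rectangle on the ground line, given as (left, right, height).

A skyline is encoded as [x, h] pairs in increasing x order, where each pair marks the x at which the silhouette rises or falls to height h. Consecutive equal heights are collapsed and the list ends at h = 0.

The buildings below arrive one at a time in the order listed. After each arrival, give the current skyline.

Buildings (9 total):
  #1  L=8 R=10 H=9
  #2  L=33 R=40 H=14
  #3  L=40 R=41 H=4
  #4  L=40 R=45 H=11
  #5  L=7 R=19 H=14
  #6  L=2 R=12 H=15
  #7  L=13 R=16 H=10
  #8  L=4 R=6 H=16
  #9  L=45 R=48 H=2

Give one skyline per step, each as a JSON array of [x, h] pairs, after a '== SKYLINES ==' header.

== SKYLINES ==
[[8,9],[10,0]]
[[8,9],[10,0],[33,14],[40,0]]
[[8,9],[10,0],[33,14],[40,4],[41,0]]
[[8,9],[10,0],[33,14],[40,11],[45,0]]
[[7,14],[19,0],[33,14],[40,11],[45,0]]
[[2,15],[12,14],[19,0],[33,14],[40,11],[45,0]]
[[2,15],[12,14],[19,0],[33,14],[40,11],[45,0]]
[[2,15],[4,16],[6,15],[12,14],[19,0],[33,14],[40,11],[45,0]]
[[2,15],[4,16],[6,15],[12,14],[19,0],[33,14],[40,11],[45,2],[48,0]]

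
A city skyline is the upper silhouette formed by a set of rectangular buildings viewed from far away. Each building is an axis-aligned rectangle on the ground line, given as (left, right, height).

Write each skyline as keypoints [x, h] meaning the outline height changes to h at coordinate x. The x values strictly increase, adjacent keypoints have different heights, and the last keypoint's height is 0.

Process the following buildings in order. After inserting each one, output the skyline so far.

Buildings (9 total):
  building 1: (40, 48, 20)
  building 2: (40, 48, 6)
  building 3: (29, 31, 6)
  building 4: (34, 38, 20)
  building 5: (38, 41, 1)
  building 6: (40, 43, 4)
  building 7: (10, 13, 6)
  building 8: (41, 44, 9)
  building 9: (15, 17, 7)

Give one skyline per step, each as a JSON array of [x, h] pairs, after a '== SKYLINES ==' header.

== SKYLINES ==
[[40,20],[48,0]]
[[40,20],[48,0]]
[[29,6],[31,0],[40,20],[48,0]]
[[29,6],[31,0],[34,20],[38,0],[40,20],[48,0]]
[[29,6],[31,0],[34,20],[38,1],[40,20],[48,0]]
[[29,6],[31,0],[34,20],[38,1],[40,20],[48,0]]
[[10,6],[13,0],[29,6],[31,0],[34,20],[38,1],[40,20],[48,0]]
[[10,6],[13,0],[29,6],[31,0],[34,20],[38,1],[40,20],[48,0]]
[[10,6],[13,0],[15,7],[17,0],[29,6],[31,0],[34,20],[38,1],[40,20],[48,0]]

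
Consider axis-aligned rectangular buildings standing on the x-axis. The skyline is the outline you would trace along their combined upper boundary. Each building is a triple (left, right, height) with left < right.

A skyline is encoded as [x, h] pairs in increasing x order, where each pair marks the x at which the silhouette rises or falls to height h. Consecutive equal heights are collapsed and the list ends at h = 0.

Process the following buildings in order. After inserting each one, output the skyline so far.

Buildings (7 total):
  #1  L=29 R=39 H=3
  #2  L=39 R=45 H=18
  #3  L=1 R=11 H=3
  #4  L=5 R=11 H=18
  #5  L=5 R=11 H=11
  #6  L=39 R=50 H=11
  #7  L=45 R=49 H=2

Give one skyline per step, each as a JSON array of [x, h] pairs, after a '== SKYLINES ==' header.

== SKYLINES ==
[[29,3],[39,0]]
[[29,3],[39,18],[45,0]]
[[1,3],[11,0],[29,3],[39,18],[45,0]]
[[1,3],[5,18],[11,0],[29,3],[39,18],[45,0]]
[[1,3],[5,18],[11,0],[29,3],[39,18],[45,0]]
[[1,3],[5,18],[11,0],[29,3],[39,18],[45,11],[50,0]]
[[1,3],[5,18],[11,0],[29,3],[39,18],[45,11],[50,0]]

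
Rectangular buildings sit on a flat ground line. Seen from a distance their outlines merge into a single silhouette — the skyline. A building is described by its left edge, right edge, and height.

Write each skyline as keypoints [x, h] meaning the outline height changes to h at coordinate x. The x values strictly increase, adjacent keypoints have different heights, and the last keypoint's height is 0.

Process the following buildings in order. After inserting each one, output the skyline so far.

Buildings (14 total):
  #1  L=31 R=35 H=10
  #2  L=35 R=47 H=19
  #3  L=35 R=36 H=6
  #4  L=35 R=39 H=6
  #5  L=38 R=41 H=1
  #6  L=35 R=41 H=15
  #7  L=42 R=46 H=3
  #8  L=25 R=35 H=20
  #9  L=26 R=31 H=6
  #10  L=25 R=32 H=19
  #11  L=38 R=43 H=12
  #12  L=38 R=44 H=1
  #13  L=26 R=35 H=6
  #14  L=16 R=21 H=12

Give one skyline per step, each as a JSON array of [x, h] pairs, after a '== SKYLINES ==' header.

== SKYLINES ==
[[31,10],[35,0]]
[[31,10],[35,19],[47,0]]
[[31,10],[35,19],[47,0]]
[[31,10],[35,19],[47,0]]
[[31,10],[35,19],[47,0]]
[[31,10],[35,19],[47,0]]
[[31,10],[35,19],[47,0]]
[[25,20],[35,19],[47,0]]
[[25,20],[35,19],[47,0]]
[[25,20],[35,19],[47,0]]
[[25,20],[35,19],[47,0]]
[[25,20],[35,19],[47,0]]
[[25,20],[35,19],[47,0]]
[[16,12],[21,0],[25,20],[35,19],[47,0]]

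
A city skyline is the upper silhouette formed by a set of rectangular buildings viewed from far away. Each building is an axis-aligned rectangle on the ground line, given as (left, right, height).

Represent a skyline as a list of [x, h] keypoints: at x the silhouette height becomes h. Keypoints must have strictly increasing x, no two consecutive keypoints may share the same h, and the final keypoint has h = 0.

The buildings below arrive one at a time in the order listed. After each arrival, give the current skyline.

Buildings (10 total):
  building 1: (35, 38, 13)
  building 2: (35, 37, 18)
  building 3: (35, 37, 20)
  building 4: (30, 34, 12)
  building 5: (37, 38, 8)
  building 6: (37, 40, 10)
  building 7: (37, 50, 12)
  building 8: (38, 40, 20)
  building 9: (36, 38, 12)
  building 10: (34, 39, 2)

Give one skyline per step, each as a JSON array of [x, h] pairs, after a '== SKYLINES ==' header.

== SKYLINES ==
[[35,13],[38,0]]
[[35,18],[37,13],[38,0]]
[[35,20],[37,13],[38,0]]
[[30,12],[34,0],[35,20],[37,13],[38,0]]
[[30,12],[34,0],[35,20],[37,13],[38,0]]
[[30,12],[34,0],[35,20],[37,13],[38,10],[40,0]]
[[30,12],[34,0],[35,20],[37,13],[38,12],[50,0]]
[[30,12],[34,0],[35,20],[37,13],[38,20],[40,12],[50,0]]
[[30,12],[34,0],[35,20],[37,13],[38,20],[40,12],[50,0]]
[[30,12],[34,2],[35,20],[37,13],[38,20],[40,12],[50,0]]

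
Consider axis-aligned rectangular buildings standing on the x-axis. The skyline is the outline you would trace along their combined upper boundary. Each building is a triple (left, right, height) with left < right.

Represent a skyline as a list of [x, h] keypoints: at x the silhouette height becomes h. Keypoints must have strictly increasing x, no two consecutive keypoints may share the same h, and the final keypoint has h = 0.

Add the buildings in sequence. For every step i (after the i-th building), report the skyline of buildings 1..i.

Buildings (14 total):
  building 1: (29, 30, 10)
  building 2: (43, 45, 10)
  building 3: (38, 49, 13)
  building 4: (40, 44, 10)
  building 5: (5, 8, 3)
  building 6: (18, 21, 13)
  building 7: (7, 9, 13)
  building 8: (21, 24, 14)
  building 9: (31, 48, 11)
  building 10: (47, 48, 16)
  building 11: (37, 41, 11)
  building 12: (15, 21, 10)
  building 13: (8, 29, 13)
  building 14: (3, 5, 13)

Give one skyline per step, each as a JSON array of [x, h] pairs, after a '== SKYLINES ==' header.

== SKYLINES ==
[[29,10],[30,0]]
[[29,10],[30,0],[43,10],[45,0]]
[[29,10],[30,0],[38,13],[49,0]]
[[29,10],[30,0],[38,13],[49,0]]
[[5,3],[8,0],[29,10],[30,0],[38,13],[49,0]]
[[5,3],[8,0],[18,13],[21,0],[29,10],[30,0],[38,13],[49,0]]
[[5,3],[7,13],[9,0],[18,13],[21,0],[29,10],[30,0],[38,13],[49,0]]
[[5,3],[7,13],[9,0],[18,13],[21,14],[24,0],[29,10],[30,0],[38,13],[49,0]]
[[5,3],[7,13],[9,0],[18,13],[21,14],[24,0],[29,10],[30,0],[31,11],[38,13],[49,0]]
[[5,3],[7,13],[9,0],[18,13],[21,14],[24,0],[29,10],[30,0],[31,11],[38,13],[47,16],[48,13],[49,0]]
[[5,3],[7,13],[9,0],[18,13],[21,14],[24,0],[29,10],[30,0],[31,11],[38,13],[47,16],[48,13],[49,0]]
[[5,3],[7,13],[9,0],[15,10],[18,13],[21,14],[24,0],[29,10],[30,0],[31,11],[38,13],[47,16],[48,13],[49,0]]
[[5,3],[7,13],[21,14],[24,13],[29,10],[30,0],[31,11],[38,13],[47,16],[48,13],[49,0]]
[[3,13],[5,3],[7,13],[21,14],[24,13],[29,10],[30,0],[31,11],[38,13],[47,16],[48,13],[49,0]]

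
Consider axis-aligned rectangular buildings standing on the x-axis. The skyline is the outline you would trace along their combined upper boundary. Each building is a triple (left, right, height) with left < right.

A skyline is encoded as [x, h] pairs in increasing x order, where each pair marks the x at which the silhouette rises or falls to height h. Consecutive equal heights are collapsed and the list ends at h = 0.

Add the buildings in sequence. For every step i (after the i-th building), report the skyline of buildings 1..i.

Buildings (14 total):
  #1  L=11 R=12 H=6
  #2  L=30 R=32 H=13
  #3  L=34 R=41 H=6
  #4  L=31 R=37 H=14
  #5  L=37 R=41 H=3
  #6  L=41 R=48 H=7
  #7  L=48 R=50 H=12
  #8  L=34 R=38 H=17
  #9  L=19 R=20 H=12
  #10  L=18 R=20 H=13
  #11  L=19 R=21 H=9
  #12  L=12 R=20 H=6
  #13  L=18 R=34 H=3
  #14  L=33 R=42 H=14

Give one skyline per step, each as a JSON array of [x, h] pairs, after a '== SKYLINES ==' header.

== SKYLINES ==
[[11,6],[12,0]]
[[11,6],[12,0],[30,13],[32,0]]
[[11,6],[12,0],[30,13],[32,0],[34,6],[41,0]]
[[11,6],[12,0],[30,13],[31,14],[37,6],[41,0]]
[[11,6],[12,0],[30,13],[31,14],[37,6],[41,0]]
[[11,6],[12,0],[30,13],[31,14],[37,6],[41,7],[48,0]]
[[11,6],[12,0],[30,13],[31,14],[37,6],[41,7],[48,12],[50,0]]
[[11,6],[12,0],[30,13],[31,14],[34,17],[38,6],[41,7],[48,12],[50,0]]
[[11,6],[12,0],[19,12],[20,0],[30,13],[31,14],[34,17],[38,6],[41,7],[48,12],[50,0]]
[[11,6],[12,0],[18,13],[20,0],[30,13],[31,14],[34,17],[38,6],[41,7],[48,12],[50,0]]
[[11,6],[12,0],[18,13],[20,9],[21,0],[30,13],[31,14],[34,17],[38,6],[41,7],[48,12],[50,0]]
[[11,6],[18,13],[20,9],[21,0],[30,13],[31,14],[34,17],[38,6],[41,7],[48,12],[50,0]]
[[11,6],[18,13],[20,9],[21,3],[30,13],[31,14],[34,17],[38,6],[41,7],[48,12],[50,0]]
[[11,6],[18,13],[20,9],[21,3],[30,13],[31,14],[34,17],[38,14],[42,7],[48,12],[50,0]]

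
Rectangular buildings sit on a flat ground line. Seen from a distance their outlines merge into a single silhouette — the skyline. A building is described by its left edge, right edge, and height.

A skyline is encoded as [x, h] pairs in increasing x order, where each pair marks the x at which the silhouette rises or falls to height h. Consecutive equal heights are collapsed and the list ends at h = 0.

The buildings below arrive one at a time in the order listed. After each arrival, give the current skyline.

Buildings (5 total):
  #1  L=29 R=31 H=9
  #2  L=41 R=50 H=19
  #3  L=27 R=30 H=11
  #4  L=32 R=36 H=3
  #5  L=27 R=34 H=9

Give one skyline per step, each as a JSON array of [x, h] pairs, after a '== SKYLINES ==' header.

== SKYLINES ==
[[29,9],[31,0]]
[[29,9],[31,0],[41,19],[50,0]]
[[27,11],[30,9],[31,0],[41,19],[50,0]]
[[27,11],[30,9],[31,0],[32,3],[36,0],[41,19],[50,0]]
[[27,11],[30,9],[34,3],[36,0],[41,19],[50,0]]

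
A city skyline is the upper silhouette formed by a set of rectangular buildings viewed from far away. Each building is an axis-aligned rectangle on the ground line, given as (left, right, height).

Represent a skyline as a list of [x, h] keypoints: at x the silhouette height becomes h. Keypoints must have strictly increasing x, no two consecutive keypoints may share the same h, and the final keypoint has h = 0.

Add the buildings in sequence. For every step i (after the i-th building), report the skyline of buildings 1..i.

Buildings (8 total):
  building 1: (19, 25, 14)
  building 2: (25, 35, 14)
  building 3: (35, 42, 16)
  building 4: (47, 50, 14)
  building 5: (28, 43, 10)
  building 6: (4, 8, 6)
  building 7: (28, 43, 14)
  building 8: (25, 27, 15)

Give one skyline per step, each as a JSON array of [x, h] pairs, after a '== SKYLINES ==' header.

== SKYLINES ==
[[19,14],[25,0]]
[[19,14],[35,0]]
[[19,14],[35,16],[42,0]]
[[19,14],[35,16],[42,0],[47,14],[50,0]]
[[19,14],[35,16],[42,10],[43,0],[47,14],[50,0]]
[[4,6],[8,0],[19,14],[35,16],[42,10],[43,0],[47,14],[50,0]]
[[4,6],[8,0],[19,14],[35,16],[42,14],[43,0],[47,14],[50,0]]
[[4,6],[8,0],[19,14],[25,15],[27,14],[35,16],[42,14],[43,0],[47,14],[50,0]]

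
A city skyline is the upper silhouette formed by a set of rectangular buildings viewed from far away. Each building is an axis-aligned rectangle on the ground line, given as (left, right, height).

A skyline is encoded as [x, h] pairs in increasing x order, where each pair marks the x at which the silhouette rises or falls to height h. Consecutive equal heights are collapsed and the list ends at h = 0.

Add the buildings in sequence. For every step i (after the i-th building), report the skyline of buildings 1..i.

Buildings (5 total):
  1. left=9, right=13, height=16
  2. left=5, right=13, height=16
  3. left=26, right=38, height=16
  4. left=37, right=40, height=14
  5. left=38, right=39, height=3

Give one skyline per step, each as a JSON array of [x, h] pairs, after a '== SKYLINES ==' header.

== SKYLINES ==
[[9,16],[13,0]]
[[5,16],[13,0]]
[[5,16],[13,0],[26,16],[38,0]]
[[5,16],[13,0],[26,16],[38,14],[40,0]]
[[5,16],[13,0],[26,16],[38,14],[40,0]]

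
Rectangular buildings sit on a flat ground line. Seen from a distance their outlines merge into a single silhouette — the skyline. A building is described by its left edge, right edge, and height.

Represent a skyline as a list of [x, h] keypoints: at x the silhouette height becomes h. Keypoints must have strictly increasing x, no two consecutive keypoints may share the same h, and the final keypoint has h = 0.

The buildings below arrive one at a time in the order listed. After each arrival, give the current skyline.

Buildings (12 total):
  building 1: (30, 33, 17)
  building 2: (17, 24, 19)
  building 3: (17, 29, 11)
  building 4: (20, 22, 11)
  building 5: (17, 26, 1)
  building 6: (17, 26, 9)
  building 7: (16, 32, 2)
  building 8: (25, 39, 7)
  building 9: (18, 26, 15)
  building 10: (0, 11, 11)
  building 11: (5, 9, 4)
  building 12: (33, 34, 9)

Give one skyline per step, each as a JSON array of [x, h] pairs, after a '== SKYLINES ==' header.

== SKYLINES ==
[[30,17],[33,0]]
[[17,19],[24,0],[30,17],[33,0]]
[[17,19],[24,11],[29,0],[30,17],[33,0]]
[[17,19],[24,11],[29,0],[30,17],[33,0]]
[[17,19],[24,11],[29,0],[30,17],[33,0]]
[[17,19],[24,11],[29,0],[30,17],[33,0]]
[[16,2],[17,19],[24,11],[29,2],[30,17],[33,0]]
[[16,2],[17,19],[24,11],[29,7],[30,17],[33,7],[39,0]]
[[16,2],[17,19],[24,15],[26,11],[29,7],[30,17],[33,7],[39,0]]
[[0,11],[11,0],[16,2],[17,19],[24,15],[26,11],[29,7],[30,17],[33,7],[39,0]]
[[0,11],[11,0],[16,2],[17,19],[24,15],[26,11],[29,7],[30,17],[33,7],[39,0]]
[[0,11],[11,0],[16,2],[17,19],[24,15],[26,11],[29,7],[30,17],[33,9],[34,7],[39,0]]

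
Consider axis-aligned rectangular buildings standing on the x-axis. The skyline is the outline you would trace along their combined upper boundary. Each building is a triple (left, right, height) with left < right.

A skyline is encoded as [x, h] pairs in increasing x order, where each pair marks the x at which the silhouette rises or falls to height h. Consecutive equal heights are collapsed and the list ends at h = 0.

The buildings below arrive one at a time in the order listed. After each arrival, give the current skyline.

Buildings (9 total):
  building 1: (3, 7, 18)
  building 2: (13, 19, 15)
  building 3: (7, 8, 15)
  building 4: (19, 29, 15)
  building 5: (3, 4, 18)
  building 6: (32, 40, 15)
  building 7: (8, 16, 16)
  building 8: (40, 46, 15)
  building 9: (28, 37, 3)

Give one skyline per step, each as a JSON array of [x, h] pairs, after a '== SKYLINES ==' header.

== SKYLINES ==
[[3,18],[7,0]]
[[3,18],[7,0],[13,15],[19,0]]
[[3,18],[7,15],[8,0],[13,15],[19,0]]
[[3,18],[7,15],[8,0],[13,15],[29,0]]
[[3,18],[7,15],[8,0],[13,15],[29,0]]
[[3,18],[7,15],[8,0],[13,15],[29,0],[32,15],[40,0]]
[[3,18],[7,15],[8,16],[16,15],[29,0],[32,15],[40,0]]
[[3,18],[7,15],[8,16],[16,15],[29,0],[32,15],[46,0]]
[[3,18],[7,15],[8,16],[16,15],[29,3],[32,15],[46,0]]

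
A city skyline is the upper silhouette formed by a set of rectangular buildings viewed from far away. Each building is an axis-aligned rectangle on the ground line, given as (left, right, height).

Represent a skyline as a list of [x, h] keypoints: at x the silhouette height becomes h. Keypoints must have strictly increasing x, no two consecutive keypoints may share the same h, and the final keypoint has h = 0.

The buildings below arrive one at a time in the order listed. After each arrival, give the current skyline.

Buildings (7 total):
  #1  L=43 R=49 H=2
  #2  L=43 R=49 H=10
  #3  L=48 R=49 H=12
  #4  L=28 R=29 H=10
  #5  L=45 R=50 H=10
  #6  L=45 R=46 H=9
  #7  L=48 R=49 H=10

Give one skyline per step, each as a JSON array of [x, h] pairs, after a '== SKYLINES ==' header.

== SKYLINES ==
[[43,2],[49,0]]
[[43,10],[49,0]]
[[43,10],[48,12],[49,0]]
[[28,10],[29,0],[43,10],[48,12],[49,0]]
[[28,10],[29,0],[43,10],[48,12],[49,10],[50,0]]
[[28,10],[29,0],[43,10],[48,12],[49,10],[50,0]]
[[28,10],[29,0],[43,10],[48,12],[49,10],[50,0]]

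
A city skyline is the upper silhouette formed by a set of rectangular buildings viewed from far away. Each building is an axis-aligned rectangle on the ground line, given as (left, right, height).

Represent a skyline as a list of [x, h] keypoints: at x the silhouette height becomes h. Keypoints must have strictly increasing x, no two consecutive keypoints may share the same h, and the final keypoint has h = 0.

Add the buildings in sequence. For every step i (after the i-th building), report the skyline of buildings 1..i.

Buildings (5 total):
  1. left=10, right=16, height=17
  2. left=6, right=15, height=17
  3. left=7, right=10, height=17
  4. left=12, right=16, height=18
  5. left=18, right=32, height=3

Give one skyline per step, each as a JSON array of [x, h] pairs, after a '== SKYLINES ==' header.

== SKYLINES ==
[[10,17],[16,0]]
[[6,17],[16,0]]
[[6,17],[16,0]]
[[6,17],[12,18],[16,0]]
[[6,17],[12,18],[16,0],[18,3],[32,0]]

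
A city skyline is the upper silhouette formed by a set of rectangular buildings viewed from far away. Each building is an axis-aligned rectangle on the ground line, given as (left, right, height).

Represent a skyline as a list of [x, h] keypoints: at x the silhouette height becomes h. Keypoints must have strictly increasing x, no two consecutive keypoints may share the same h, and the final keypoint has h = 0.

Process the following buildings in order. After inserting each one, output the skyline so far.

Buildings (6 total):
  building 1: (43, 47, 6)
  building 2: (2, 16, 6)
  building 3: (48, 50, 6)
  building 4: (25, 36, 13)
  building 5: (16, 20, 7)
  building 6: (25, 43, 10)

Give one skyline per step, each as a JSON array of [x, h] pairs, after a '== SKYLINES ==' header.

== SKYLINES ==
[[43,6],[47,0]]
[[2,6],[16,0],[43,6],[47,0]]
[[2,6],[16,0],[43,6],[47,0],[48,6],[50,0]]
[[2,6],[16,0],[25,13],[36,0],[43,6],[47,0],[48,6],[50,0]]
[[2,6],[16,7],[20,0],[25,13],[36,0],[43,6],[47,0],[48,6],[50,0]]
[[2,6],[16,7],[20,0],[25,13],[36,10],[43,6],[47,0],[48,6],[50,0]]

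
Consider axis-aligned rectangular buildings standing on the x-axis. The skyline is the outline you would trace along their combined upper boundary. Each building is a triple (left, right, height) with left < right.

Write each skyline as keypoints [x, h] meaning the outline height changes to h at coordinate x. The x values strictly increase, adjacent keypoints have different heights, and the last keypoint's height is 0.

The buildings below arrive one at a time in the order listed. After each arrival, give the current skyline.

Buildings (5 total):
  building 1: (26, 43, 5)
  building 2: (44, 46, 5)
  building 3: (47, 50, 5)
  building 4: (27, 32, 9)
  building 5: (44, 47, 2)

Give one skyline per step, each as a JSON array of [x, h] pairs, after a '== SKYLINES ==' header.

== SKYLINES ==
[[26,5],[43,0]]
[[26,5],[43,0],[44,5],[46,0]]
[[26,5],[43,0],[44,5],[46,0],[47,5],[50,0]]
[[26,5],[27,9],[32,5],[43,0],[44,5],[46,0],[47,5],[50,0]]
[[26,5],[27,9],[32,5],[43,0],[44,5],[46,2],[47,5],[50,0]]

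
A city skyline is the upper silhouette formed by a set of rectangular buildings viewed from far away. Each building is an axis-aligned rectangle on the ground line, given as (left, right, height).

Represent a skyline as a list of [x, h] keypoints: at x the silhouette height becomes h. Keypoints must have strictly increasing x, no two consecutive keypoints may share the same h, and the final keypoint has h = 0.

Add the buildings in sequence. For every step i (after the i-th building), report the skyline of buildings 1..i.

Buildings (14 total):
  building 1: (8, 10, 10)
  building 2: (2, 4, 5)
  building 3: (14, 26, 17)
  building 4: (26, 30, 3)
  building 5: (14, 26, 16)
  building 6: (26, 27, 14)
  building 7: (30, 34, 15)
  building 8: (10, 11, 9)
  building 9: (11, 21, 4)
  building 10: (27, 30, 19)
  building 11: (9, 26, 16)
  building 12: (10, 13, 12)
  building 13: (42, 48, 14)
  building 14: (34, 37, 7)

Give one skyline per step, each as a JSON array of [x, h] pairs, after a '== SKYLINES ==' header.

== SKYLINES ==
[[8,10],[10,0]]
[[2,5],[4,0],[8,10],[10,0]]
[[2,5],[4,0],[8,10],[10,0],[14,17],[26,0]]
[[2,5],[4,0],[8,10],[10,0],[14,17],[26,3],[30,0]]
[[2,5],[4,0],[8,10],[10,0],[14,17],[26,3],[30,0]]
[[2,5],[4,0],[8,10],[10,0],[14,17],[26,14],[27,3],[30,0]]
[[2,5],[4,0],[8,10],[10,0],[14,17],[26,14],[27,3],[30,15],[34,0]]
[[2,5],[4,0],[8,10],[10,9],[11,0],[14,17],[26,14],[27,3],[30,15],[34,0]]
[[2,5],[4,0],[8,10],[10,9],[11,4],[14,17],[26,14],[27,3],[30,15],[34,0]]
[[2,5],[4,0],[8,10],[10,9],[11,4],[14,17],[26,14],[27,19],[30,15],[34,0]]
[[2,5],[4,0],[8,10],[9,16],[14,17],[26,14],[27,19],[30,15],[34,0]]
[[2,5],[4,0],[8,10],[9,16],[14,17],[26,14],[27,19],[30,15],[34,0]]
[[2,5],[4,0],[8,10],[9,16],[14,17],[26,14],[27,19],[30,15],[34,0],[42,14],[48,0]]
[[2,5],[4,0],[8,10],[9,16],[14,17],[26,14],[27,19],[30,15],[34,7],[37,0],[42,14],[48,0]]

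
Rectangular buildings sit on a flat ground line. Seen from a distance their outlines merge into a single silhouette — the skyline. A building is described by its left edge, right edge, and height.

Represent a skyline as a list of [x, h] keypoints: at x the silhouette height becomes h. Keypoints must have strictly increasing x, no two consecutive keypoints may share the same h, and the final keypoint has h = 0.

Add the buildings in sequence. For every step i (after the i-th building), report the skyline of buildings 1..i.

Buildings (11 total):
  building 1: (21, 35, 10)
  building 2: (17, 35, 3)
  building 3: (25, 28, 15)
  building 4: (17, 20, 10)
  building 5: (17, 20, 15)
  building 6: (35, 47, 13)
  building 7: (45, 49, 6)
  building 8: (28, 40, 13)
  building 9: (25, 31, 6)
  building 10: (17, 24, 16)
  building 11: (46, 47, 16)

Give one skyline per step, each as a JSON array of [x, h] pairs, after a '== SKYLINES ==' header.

== SKYLINES ==
[[21,10],[35,0]]
[[17,3],[21,10],[35,0]]
[[17,3],[21,10],[25,15],[28,10],[35,0]]
[[17,10],[20,3],[21,10],[25,15],[28,10],[35,0]]
[[17,15],[20,3],[21,10],[25,15],[28,10],[35,0]]
[[17,15],[20,3],[21,10],[25,15],[28,10],[35,13],[47,0]]
[[17,15],[20,3],[21,10],[25,15],[28,10],[35,13],[47,6],[49,0]]
[[17,15],[20,3],[21,10],[25,15],[28,13],[47,6],[49,0]]
[[17,15],[20,3],[21,10],[25,15],[28,13],[47,6],[49,0]]
[[17,16],[24,10],[25,15],[28,13],[47,6],[49,0]]
[[17,16],[24,10],[25,15],[28,13],[46,16],[47,6],[49,0]]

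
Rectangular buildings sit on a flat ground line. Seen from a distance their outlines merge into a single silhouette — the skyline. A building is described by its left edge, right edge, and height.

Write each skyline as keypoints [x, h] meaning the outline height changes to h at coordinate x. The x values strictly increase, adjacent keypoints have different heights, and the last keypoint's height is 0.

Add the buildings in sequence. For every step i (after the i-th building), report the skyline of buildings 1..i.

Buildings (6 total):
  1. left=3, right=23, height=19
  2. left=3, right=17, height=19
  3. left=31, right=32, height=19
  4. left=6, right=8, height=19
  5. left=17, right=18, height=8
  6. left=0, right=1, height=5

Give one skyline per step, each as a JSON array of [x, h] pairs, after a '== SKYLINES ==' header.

== SKYLINES ==
[[3,19],[23,0]]
[[3,19],[23,0]]
[[3,19],[23,0],[31,19],[32,0]]
[[3,19],[23,0],[31,19],[32,0]]
[[3,19],[23,0],[31,19],[32,0]]
[[0,5],[1,0],[3,19],[23,0],[31,19],[32,0]]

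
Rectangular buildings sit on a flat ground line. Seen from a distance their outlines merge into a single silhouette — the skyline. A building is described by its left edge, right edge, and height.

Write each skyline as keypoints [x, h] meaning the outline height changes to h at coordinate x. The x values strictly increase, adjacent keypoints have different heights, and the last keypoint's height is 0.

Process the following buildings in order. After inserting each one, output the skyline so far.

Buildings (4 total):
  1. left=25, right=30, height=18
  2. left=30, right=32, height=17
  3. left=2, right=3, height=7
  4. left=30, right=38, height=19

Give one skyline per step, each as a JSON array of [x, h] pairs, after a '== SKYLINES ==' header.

== SKYLINES ==
[[25,18],[30,0]]
[[25,18],[30,17],[32,0]]
[[2,7],[3,0],[25,18],[30,17],[32,0]]
[[2,7],[3,0],[25,18],[30,19],[38,0]]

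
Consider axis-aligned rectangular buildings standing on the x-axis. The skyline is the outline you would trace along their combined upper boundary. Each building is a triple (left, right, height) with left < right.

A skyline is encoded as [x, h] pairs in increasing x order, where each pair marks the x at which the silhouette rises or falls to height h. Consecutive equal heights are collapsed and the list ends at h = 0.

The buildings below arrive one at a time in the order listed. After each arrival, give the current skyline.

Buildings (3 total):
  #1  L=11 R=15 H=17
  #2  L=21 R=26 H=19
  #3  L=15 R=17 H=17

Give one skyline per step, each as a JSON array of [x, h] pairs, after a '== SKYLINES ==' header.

== SKYLINES ==
[[11,17],[15,0]]
[[11,17],[15,0],[21,19],[26,0]]
[[11,17],[17,0],[21,19],[26,0]]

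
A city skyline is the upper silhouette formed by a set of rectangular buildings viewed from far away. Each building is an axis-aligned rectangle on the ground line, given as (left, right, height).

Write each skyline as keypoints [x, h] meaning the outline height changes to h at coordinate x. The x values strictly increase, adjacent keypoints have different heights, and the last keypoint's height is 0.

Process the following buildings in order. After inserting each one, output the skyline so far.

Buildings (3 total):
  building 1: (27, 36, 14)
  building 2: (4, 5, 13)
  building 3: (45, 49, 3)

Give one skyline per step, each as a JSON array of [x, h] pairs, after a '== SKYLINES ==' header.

== SKYLINES ==
[[27,14],[36,0]]
[[4,13],[5,0],[27,14],[36,0]]
[[4,13],[5,0],[27,14],[36,0],[45,3],[49,0]]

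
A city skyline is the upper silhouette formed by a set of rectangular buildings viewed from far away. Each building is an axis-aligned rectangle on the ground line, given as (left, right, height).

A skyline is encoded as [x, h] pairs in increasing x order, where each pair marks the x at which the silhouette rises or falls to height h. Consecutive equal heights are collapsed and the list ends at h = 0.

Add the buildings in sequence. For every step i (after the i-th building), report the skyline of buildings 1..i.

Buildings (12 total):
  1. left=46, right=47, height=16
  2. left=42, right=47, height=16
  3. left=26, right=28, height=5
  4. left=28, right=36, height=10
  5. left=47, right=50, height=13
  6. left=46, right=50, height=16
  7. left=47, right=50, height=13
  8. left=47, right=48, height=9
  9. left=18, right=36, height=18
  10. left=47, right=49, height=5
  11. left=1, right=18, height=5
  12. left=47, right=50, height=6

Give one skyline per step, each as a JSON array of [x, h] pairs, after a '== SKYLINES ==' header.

== SKYLINES ==
[[46,16],[47,0]]
[[42,16],[47,0]]
[[26,5],[28,0],[42,16],[47,0]]
[[26,5],[28,10],[36,0],[42,16],[47,0]]
[[26,5],[28,10],[36,0],[42,16],[47,13],[50,0]]
[[26,5],[28,10],[36,0],[42,16],[50,0]]
[[26,5],[28,10],[36,0],[42,16],[50,0]]
[[26,5],[28,10],[36,0],[42,16],[50,0]]
[[18,18],[36,0],[42,16],[50,0]]
[[18,18],[36,0],[42,16],[50,0]]
[[1,5],[18,18],[36,0],[42,16],[50,0]]
[[1,5],[18,18],[36,0],[42,16],[50,0]]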